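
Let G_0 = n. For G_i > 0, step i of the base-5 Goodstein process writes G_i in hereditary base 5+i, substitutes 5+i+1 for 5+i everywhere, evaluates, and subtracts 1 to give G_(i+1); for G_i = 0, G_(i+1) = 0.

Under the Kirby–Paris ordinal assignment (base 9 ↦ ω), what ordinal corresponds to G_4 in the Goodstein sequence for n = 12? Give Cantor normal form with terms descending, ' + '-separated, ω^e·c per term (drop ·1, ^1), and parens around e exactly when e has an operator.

step 0: 12 = 2·5 + 2; sub 6 for 5: 2·6 + 2; = 14; G_1 = 14−1 = 13
step 1: 13 = 2·6 + 1; sub 7 for 6: 2·7 + 1; = 15; G_2 = 15−1 = 14
step 2: 14 = 2·7; sub 8 for 7: 2·8; = 16; G_3 = 16−1 = 15
step 3: 15 = 8 + 7; sub 9 for 8: 9 + 7; = 16; G_4 = 16−1 = 15
step 4: 15 = 9 + 6; sub 10 for 9: 10 + 6; = 16; G_5 = 16−1 = 15

ω + 6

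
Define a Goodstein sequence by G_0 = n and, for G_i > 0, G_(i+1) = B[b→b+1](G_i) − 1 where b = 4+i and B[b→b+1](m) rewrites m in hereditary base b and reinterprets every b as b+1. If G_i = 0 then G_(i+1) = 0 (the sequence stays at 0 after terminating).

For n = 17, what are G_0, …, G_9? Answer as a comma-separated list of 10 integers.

17, 25, 35, 39, 43, 47, 51, 55, 59, 62

base 4: 17 = 4^2 + 1; at 5: 5^2 + 1 = 26; next = 25
base 5: 25 = 5^2; at 6: 6^2 = 36; next = 35
base 6: 35 = 5·6 + 5; at 7: 5·7 + 5 = 40; next = 39
base 7: 39 = 5·7 + 4; at 8: 5·8 + 4 = 44; next = 43
base 8: 43 = 5·8 + 3; at 9: 5·9 + 3 = 48; next = 47
base 9: 47 = 5·9 + 2; at 10: 5·10 + 2 = 52; next = 51
base 10: 51 = 5·10 + 1; at 11: 5·11 + 1 = 56; next = 55
base 11: 55 = 5·11; at 12: 5·12 = 60; next = 59
base 12: 59 = 4·12 + 11; at 13: 4·13 + 11 = 63; next = 62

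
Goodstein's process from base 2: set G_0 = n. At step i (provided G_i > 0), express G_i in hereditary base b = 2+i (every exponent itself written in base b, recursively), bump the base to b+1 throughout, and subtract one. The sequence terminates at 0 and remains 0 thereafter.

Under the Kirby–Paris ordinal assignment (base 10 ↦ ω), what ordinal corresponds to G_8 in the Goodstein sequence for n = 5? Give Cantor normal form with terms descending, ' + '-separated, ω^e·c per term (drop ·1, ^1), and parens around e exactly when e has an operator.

(0) 5|_2 = 2^2 + 1 ↦ 3^3 + 1|_3 = 28 ⇒ 27
(1) 27|_3 = 3^3 ↦ 4^4|_4 = 256 ⇒ 255
(2) 255|_4 = 3·4^3 + 3·4^2 + 3·4 + 3 ↦ 3·5^3 + 3·5^2 + 3·5 + 3|_5 = 468 ⇒ 467
(3) 467|_5 = 3·5^3 + 3·5^2 + 3·5 + 2 ↦ 3·6^3 + 3·6^2 + 3·6 + 2|_6 = 776 ⇒ 775
(4) 775|_6 = 3·6^3 + 3·6^2 + 3·6 + 1 ↦ 3·7^3 + 3·7^2 + 3·7 + 1|_7 = 1198 ⇒ 1197
(5) 1197|_7 = 3·7^3 + 3·7^2 + 3·7 ↦ 3·8^3 + 3·8^2 + 3·8|_8 = 1752 ⇒ 1751
(6) 1751|_8 = 3·8^3 + 3·8^2 + 2·8 + 7 ↦ 3·9^3 + 3·9^2 + 2·9 + 7|_9 = 2455 ⇒ 2454
(7) 2454|_9 = 3·9^3 + 3·9^2 + 2·9 + 6 ↦ 3·10^3 + 3·10^2 + 2·10 + 6|_10 = 3326 ⇒ 3325

ω^3·3 + ω^2·3 + ω·2 + 5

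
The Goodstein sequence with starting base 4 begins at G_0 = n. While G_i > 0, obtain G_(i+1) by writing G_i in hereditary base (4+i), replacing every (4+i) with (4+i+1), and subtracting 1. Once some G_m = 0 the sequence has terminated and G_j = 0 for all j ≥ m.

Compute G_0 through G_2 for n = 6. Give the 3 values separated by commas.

6, 6, 6

base 4: 6 = 4 + 2; at 5: 5 + 2 = 7; next = 6
base 5: 6 = 5 + 1; at 6: 6 + 1 = 7; next = 6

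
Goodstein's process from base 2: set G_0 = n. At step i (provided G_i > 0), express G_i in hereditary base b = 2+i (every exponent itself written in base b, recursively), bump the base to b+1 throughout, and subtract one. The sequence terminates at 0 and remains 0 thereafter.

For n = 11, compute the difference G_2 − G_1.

(0) 11|_2 = 2^(2 + 1) + 2 + 1 ↦ 3^(3 + 1) + 3 + 1|_3 = 85 ⇒ 84
(1) 84|_3 = 3^(3 + 1) + 3 ↦ 4^(4 + 1) + 4|_4 = 1028 ⇒ 1027

943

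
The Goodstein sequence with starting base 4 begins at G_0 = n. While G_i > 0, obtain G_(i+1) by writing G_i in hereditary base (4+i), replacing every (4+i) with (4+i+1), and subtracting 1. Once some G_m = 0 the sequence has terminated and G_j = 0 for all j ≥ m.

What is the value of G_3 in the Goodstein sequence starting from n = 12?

G_0=12  [base 4] 3·4  →[4↦5]→  3·5 = 15  −1 ⇒ G_1=14
G_1=14  [base 5] 2·5 + 4  →[5↦6]→  2·6 + 4 = 16  −1 ⇒ G_2=15
G_2=15  [base 6] 2·6 + 3  →[6↦7]→  2·7 + 3 = 17  −1 ⇒ G_3=16
G_3=16  [base 7] 2·7 + 2  →[7↦8]→  2·8 + 2 = 18  −1 ⇒ G_4=17

16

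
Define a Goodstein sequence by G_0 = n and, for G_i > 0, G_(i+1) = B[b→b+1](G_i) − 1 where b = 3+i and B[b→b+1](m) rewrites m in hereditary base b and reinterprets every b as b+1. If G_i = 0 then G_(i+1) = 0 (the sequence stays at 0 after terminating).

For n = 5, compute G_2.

G_0=5  [base 3] 3 + 2  →[3↦4]→  4 + 2 = 6  −1 ⇒ G_1=5
G_1=5  [base 4] 4 + 1  →[4↦5]→  5 + 1 = 6  −1 ⇒ G_2=5
G_2=5  [base 5] 5  →[5↦6]→  6 = 6  −1 ⇒ G_3=5

5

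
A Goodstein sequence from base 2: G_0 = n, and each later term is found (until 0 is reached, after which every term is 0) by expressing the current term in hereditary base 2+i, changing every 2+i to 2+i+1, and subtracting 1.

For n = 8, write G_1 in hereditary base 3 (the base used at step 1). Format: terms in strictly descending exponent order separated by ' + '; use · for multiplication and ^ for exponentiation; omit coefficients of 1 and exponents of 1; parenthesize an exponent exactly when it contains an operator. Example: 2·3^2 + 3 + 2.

2·3^3 + 2·3^2 + 2·3 + 2

8 —HB2→ 2^(2 + 1) —bump→ 3^(3 + 1) = 81 —(−1)→ 80
80 —HB3→ 2·3^3 + 2·3^2 + 2·3 + 2 —bump→ 2·4^4 + 2·4^2 + 2·4 + 2 = 554 —(−1)→ 553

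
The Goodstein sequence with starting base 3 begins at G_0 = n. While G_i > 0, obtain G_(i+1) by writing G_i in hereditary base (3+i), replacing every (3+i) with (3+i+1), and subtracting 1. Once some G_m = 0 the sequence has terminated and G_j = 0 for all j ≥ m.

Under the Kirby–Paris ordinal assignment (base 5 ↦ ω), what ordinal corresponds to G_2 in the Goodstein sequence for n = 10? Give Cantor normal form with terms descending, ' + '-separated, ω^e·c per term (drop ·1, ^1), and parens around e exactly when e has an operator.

ω·4 + 4

[0] 10 ≡ 3^2 + 1 (base 3). Lift 4: 17. −1: 16.
[1] 16 ≡ 4^2 (base 4). Lift 5: 25. −1: 24.
[2] 24 ≡ 4·5 + 4 (base 5). Lift 6: 28. −1: 27.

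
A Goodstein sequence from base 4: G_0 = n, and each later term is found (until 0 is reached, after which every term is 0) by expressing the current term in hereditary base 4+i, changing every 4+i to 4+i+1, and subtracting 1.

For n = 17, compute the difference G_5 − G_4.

4

[0] 17 ≡ 4^2 + 1 (base 4). Lift 5: 26. −1: 25.
[1] 25 ≡ 5^2 (base 5). Lift 6: 36. −1: 35.
[2] 35 ≡ 5·6 + 5 (base 6). Lift 7: 40. −1: 39.
[3] 39 ≡ 5·7 + 4 (base 7). Lift 8: 44. −1: 43.
[4] 43 ≡ 5·8 + 3 (base 8). Lift 9: 48. −1: 47.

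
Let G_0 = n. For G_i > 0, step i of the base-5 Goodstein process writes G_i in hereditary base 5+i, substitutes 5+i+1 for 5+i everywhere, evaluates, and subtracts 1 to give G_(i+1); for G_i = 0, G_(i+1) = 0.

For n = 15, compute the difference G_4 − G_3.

step 0: 15 = 3·5; sub 6 for 5: 3·6; = 18; G_1 = 18−1 = 17
step 1: 17 = 2·6 + 5; sub 7 for 6: 2·7 + 5; = 19; G_2 = 19−1 = 18
step 2: 18 = 2·7 + 4; sub 8 for 7: 2·8 + 4; = 20; G_3 = 20−1 = 19
step 3: 19 = 2·8 + 3; sub 9 for 8: 2·9 + 3; = 21; G_4 = 21−1 = 20

1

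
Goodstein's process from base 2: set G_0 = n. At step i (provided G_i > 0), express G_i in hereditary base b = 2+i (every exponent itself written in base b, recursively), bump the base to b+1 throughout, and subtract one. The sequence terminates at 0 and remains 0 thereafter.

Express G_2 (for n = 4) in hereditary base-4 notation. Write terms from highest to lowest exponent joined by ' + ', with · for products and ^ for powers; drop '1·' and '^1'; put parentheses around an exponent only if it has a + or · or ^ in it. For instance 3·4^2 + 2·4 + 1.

2·4^2 + 2·4 + 1

base 2: 4 = 2^2; at 3: 3^3 = 27; next = 26
base 3: 26 = 2·3^2 + 2·3 + 2; at 4: 2·4^2 + 2·4 + 2 = 42; next = 41
base 4: 41 = 2·4^2 + 2·4 + 1; at 5: 2·5^2 + 2·5 + 1 = 61; next = 60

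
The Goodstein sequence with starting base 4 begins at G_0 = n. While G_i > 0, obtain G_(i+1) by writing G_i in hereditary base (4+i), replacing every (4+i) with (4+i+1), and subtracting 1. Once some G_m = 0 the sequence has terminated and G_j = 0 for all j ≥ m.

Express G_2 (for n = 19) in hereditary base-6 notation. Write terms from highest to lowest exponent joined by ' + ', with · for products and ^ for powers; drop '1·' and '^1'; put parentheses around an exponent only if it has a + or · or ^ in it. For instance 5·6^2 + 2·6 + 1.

6^2 + 1

step 0: 19 = 4^2 + 3; sub 5 for 4: 5^2 + 3; = 28; G_1 = 28−1 = 27
step 1: 27 = 5^2 + 2; sub 6 for 5: 6^2 + 2; = 38; G_2 = 38−1 = 37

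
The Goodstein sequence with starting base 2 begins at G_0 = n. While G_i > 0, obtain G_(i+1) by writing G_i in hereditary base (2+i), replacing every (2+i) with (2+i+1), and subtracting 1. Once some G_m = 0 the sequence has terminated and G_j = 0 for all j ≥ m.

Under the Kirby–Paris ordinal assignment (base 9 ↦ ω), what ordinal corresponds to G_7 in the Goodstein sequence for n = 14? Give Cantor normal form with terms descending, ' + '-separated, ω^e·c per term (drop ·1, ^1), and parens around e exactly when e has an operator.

[0] 14 ≡ 2^(2 + 1) + 2^2 + 2 (base 2). Lift 3: 111. −1: 110.
[1] 110 ≡ 3^(3 + 1) + 3^3 + 2 (base 3). Lift 4: 1282. −1: 1281.
[2] 1281 ≡ 4^(4 + 1) + 4^4 + 1 (base 4). Lift 5: 18751. −1: 18750.
[3] 18750 ≡ 5^(5 + 1) + 5^5 (base 5). Lift 6: 326592. −1: 326591.
[4] 326591 ≡ 6^(6 + 1) + 5·6^5 + 5·6^4 + 5·6^3 + 5·6^2 + 5·6 + 5 (base 6). Lift 7: 5862841. −1: 5862840.
[5] 5862840 ≡ 7^(7 + 1) + 5·7^5 + 5·7^4 + 5·7^3 + 5·7^2 + 5·7 + 4 (base 7). Lift 8: 134404972. −1: 134404971.
[6] 134404971 ≡ 8^(8 + 1) + 5·8^5 + 5·8^4 + 5·8^3 + 5·8^2 + 5·8 + 3 (base 8). Lift 9: 3487116549. −1: 3487116548.
[7] 3487116548 ≡ 9^(9 + 1) + 5·9^5 + 5·9^4 + 5·9^3 + 5·9^2 + 5·9 + 2 (base 9). Lift 10: 100000555552. −1: 100000555551.

ω^(ω + 1) + ω^5·5 + ω^4·5 + ω^3·5 + ω^2·5 + ω·5 + 2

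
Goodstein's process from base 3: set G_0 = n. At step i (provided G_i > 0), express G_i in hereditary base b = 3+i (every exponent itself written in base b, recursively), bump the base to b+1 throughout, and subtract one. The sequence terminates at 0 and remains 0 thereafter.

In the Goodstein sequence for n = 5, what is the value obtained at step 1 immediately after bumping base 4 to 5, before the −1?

G_0 = 5. HB_3(5) = 3 + 2. Bump = 6. G_1 = 5.
G_1 = 5. HB_4(5) = 4 + 1. Bump = 6. G_2 = 5.

6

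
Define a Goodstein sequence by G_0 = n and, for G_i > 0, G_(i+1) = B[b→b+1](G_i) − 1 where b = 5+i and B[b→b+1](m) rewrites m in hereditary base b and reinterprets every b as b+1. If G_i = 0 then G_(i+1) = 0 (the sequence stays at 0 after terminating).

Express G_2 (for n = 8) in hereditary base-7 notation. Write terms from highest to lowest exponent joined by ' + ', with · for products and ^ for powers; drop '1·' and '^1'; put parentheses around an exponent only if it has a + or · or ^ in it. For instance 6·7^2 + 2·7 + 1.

7 + 1

[0] 8 ≡ 5 + 3 (base 5). Lift 6: 9. −1: 8.
[1] 8 ≡ 6 + 2 (base 6). Lift 7: 9. −1: 8.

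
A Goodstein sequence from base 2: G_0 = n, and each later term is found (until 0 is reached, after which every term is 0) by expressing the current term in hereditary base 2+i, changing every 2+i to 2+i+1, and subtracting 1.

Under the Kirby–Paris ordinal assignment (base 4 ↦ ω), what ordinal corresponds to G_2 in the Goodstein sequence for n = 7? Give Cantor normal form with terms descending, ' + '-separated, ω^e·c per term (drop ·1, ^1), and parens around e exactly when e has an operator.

ω^ω + 3

[0] 7 ≡ 2^2 + 2 + 1 (base 2). Lift 3: 31. −1: 30.
[1] 30 ≡ 3^3 + 3 (base 3). Lift 4: 260. −1: 259.
[2] 259 ≡ 4^4 + 3 (base 4). Lift 5: 3128. −1: 3127.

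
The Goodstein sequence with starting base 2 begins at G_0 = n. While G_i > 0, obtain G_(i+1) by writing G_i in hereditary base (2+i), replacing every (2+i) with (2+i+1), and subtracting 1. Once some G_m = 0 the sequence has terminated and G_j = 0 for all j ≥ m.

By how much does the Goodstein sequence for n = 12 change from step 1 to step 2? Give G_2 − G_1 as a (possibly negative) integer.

step 0: 12 = 2^(2 + 1) + 2^2; sub 3 for 2: 3^(3 + 1) + 3^3; = 108; G_1 = 108−1 = 107
step 1: 107 = 3^(3 + 1) + 2·3^2 + 2·3 + 2; sub 4 for 3: 4^(4 + 1) + 2·4^2 + 2·4 + 2; = 1066; G_2 = 1066−1 = 1065

958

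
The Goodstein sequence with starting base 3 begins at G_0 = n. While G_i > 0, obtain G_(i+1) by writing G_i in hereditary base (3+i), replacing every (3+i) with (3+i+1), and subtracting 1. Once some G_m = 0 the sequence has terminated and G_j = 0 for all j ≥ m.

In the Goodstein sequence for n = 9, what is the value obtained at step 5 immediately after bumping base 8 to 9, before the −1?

[0] 9 ≡ 3^2 (base 3). Lift 4: 16. −1: 15.
[1] 15 ≡ 3·4 + 3 (base 4). Lift 5: 18. −1: 17.
[2] 17 ≡ 3·5 + 2 (base 5). Lift 6: 20. −1: 19.
[3] 19 ≡ 3·6 + 1 (base 6). Lift 7: 22. −1: 21.
[4] 21 ≡ 3·7 (base 7). Lift 8: 24. −1: 23.

25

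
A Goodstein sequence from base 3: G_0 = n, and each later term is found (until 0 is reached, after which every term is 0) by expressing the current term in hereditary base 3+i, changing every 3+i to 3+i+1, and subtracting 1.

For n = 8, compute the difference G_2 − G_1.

G_0 = 8. HB_3(8) = 2·3 + 2. Bump = 10. G_1 = 9.
G_1 = 9. HB_4(9) = 2·4 + 1. Bump = 11. G_2 = 10.

1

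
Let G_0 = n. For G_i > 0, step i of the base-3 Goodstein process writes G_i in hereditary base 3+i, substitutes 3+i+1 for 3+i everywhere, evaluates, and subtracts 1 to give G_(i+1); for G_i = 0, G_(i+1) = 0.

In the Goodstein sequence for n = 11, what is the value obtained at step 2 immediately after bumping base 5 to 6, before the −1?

[0] 11 ≡ 3^2 + 2 (base 3). Lift 4: 18. −1: 17.
[1] 17 ≡ 4^2 + 1 (base 4). Lift 5: 26. −1: 25.

36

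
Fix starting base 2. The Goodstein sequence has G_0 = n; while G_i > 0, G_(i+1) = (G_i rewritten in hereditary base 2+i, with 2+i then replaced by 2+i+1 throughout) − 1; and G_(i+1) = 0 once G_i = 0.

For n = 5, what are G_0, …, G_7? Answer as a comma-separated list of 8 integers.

5 —HB2→ 2^2 + 1 —bump→ 3^3 + 1 = 28 —(−1)→ 27
27 —HB3→ 3^3 —bump→ 4^4 = 256 —(−1)→ 255
255 —HB4→ 3·4^3 + 3·4^2 + 3·4 + 3 —bump→ 3·5^3 + 3·5^2 + 3·5 + 3 = 468 —(−1)→ 467
467 —HB5→ 3·5^3 + 3·5^2 + 3·5 + 2 —bump→ 3·6^3 + 3·6^2 + 3·6 + 2 = 776 —(−1)→ 775
775 —HB6→ 3·6^3 + 3·6^2 + 3·6 + 1 —bump→ 3·7^3 + 3·7^2 + 3·7 + 1 = 1198 —(−1)→ 1197
1197 —HB7→ 3·7^3 + 3·7^2 + 3·7 —bump→ 3·8^3 + 3·8^2 + 3·8 = 1752 —(−1)→ 1751
1751 —HB8→ 3·8^3 + 3·8^2 + 2·8 + 7 —bump→ 3·9^3 + 3·9^2 + 2·9 + 7 = 2455 —(−1)→ 2454

5, 27, 255, 467, 775, 1197, 1751, 2454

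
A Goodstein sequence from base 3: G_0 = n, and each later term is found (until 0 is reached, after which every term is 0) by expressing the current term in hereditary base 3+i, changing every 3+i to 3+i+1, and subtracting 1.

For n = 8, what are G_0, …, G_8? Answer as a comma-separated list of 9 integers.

8, 9, 10, 11, 11, 11, 11, 11, 11

[0] 8 ≡ 2·3 + 2 (base 3). Lift 4: 10. −1: 9.
[1] 9 ≡ 2·4 + 1 (base 4). Lift 5: 11. −1: 10.
[2] 10 ≡ 2·5 (base 5). Lift 6: 12. −1: 11.
[3] 11 ≡ 6 + 5 (base 6). Lift 7: 12. −1: 11.
[4] 11 ≡ 7 + 4 (base 7). Lift 8: 12. −1: 11.
[5] 11 ≡ 8 + 3 (base 8). Lift 9: 12. −1: 11.
[6] 11 ≡ 9 + 2 (base 9). Lift 10: 12. −1: 11.
[7] 11 ≡ 10 + 1 (base 10). Lift 11: 12. −1: 11.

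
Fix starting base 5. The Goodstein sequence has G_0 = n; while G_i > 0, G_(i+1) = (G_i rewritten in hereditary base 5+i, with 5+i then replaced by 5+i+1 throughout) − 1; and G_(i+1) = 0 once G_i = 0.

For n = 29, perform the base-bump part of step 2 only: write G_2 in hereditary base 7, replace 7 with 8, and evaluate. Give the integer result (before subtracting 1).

66

(0) 29|_5 = 5^2 + 4 ↦ 6^2 + 4|_6 = 40 ⇒ 39
(1) 39|_6 = 6^2 + 3 ↦ 7^2 + 3|_7 = 52 ⇒ 51
(2) 51|_7 = 7^2 + 2 ↦ 8^2 + 2|_8 = 66 ⇒ 65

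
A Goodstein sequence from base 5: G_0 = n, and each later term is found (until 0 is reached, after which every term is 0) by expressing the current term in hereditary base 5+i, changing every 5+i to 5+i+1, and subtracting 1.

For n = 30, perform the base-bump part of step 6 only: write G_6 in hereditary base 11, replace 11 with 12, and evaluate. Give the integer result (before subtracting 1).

144

step 0: 30 = 5^2 + 5; sub 6 for 5: 6^2 + 6; = 42; G_1 = 42−1 = 41
step 1: 41 = 6^2 + 5; sub 7 for 6: 7^2 + 5; = 54; G_2 = 54−1 = 53
step 2: 53 = 7^2 + 4; sub 8 for 7: 8^2 + 4; = 68; G_3 = 68−1 = 67
step 3: 67 = 8^2 + 3; sub 9 for 8: 9^2 + 3; = 84; G_4 = 84−1 = 83
step 4: 83 = 9^2 + 2; sub 10 for 9: 10^2 + 2; = 102; G_5 = 102−1 = 101
step 5: 101 = 10^2 + 1; sub 11 for 10: 11^2 + 1; = 122; G_6 = 122−1 = 121
step 6: 121 = 11^2; sub 12 for 11: 12^2; = 144; G_7 = 144−1 = 143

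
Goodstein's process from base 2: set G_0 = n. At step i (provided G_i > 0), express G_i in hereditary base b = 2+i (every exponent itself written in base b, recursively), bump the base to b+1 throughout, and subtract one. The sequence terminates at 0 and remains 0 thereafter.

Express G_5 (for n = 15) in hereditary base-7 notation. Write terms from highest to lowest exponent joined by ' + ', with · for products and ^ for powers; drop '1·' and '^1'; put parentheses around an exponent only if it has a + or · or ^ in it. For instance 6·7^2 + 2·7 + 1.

base 2: 15 = 2^(2 + 1) + 2^2 + 2 + 1; at 3: 3^(3 + 1) + 3^3 + 3 + 1 = 112; next = 111
base 3: 111 = 3^(3 + 1) + 3^3 + 3; at 4: 4^(4 + 1) + 4^4 + 4 = 1284; next = 1283
base 4: 1283 = 4^(4 + 1) + 4^4 + 3; at 5: 5^(5 + 1) + 5^5 + 3 = 18753; next = 18752
base 5: 18752 = 5^(5 + 1) + 5^5 + 2; at 6: 6^(6 + 1) + 6^6 + 2 = 326594; next = 326593
base 6: 326593 = 6^(6 + 1) + 6^6 + 1; at 7: 7^(7 + 1) + 7^7 + 1 = 6588345; next = 6588344
base 7: 6588344 = 7^(7 + 1) + 7^7; at 8: 8^(8 + 1) + 8^8 = 150994944; next = 150994943

7^(7 + 1) + 7^7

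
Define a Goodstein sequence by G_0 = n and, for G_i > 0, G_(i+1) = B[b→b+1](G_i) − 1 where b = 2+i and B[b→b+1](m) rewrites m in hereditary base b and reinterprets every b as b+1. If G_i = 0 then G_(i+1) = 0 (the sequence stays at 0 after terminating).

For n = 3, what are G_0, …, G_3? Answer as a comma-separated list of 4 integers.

base 2: 3 = 2 + 1; at 3: 3 + 1 = 4; next = 3
base 3: 3 = 3; at 4: 4 = 4; next = 3
base 4: 3 = 3; at 5: 3 = 3; next = 2

3, 3, 3, 2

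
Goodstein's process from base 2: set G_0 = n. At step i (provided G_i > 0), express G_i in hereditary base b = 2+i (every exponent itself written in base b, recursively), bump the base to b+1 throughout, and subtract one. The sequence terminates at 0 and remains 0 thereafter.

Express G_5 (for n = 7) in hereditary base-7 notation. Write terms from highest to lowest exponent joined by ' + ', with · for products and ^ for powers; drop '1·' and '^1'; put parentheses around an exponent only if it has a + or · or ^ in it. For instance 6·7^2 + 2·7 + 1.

i=0: 7 = 2^2 + 2 + 1 (b=2); 2→3: 3^3 + 3 + 1 = 31; 31−1 = 30
i=1: 30 = 3^3 + 3 (b=3); 3→4: 4^4 + 4 = 260; 260−1 = 259
i=2: 259 = 4^4 + 3 (b=4); 4→5: 5^5 + 3 = 3128; 3128−1 = 3127
i=3: 3127 = 5^5 + 2 (b=5); 5→6: 6^6 + 2 = 46658; 46658−1 = 46657
i=4: 46657 = 6^6 + 1 (b=6); 6→7: 7^7 + 1 = 823544; 823544−1 = 823543
i=5: 823543 = 7^7 (b=7); 7→8: 8^8 = 16777216; 16777216−1 = 16777215

7^7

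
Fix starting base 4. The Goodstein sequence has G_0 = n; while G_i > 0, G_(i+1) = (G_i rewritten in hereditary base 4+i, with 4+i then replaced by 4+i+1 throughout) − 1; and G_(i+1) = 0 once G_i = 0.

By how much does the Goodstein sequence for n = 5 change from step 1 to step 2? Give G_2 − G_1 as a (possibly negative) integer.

0

step 0: 5 = 4 + 1; sub 5 for 4: 5 + 1; = 6; G_1 = 6−1 = 5
step 1: 5 = 5; sub 6 for 5: 6; = 6; G_2 = 6−1 = 5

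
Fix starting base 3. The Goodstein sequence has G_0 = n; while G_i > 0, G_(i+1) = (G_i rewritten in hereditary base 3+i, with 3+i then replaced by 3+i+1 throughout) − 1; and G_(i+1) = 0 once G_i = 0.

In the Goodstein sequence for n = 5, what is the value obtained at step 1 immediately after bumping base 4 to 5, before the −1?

step 0: 5 = 3 + 2; sub 4 for 3: 4 + 2; = 6; G_1 = 6−1 = 5
step 1: 5 = 4 + 1; sub 5 for 4: 5 + 1; = 6; G_2 = 6−1 = 5

6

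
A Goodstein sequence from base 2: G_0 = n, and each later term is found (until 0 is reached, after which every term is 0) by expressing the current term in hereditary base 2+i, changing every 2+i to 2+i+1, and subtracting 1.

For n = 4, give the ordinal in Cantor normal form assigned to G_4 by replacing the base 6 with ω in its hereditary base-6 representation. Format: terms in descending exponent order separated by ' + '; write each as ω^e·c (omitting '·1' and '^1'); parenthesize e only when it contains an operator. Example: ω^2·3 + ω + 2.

i=0: 4 = 2^2 (b=2); 2→3: 3^3 = 27; 27−1 = 26
i=1: 26 = 2·3^2 + 2·3 + 2 (b=3); 3→4: 2·4^2 + 2·4 + 2 = 42; 42−1 = 41
i=2: 41 = 2·4^2 + 2·4 + 1 (b=4); 4→5: 2·5^2 + 2·5 + 1 = 61; 61−1 = 60
i=3: 60 = 2·5^2 + 2·5 (b=5); 5→6: 2·6^2 + 2·6 = 84; 84−1 = 83
i=4: 83 = 2·6^2 + 6 + 5 (b=6); 6→7: 2·7^2 + 7 + 5 = 110; 110−1 = 109

ω^2·2 + ω + 5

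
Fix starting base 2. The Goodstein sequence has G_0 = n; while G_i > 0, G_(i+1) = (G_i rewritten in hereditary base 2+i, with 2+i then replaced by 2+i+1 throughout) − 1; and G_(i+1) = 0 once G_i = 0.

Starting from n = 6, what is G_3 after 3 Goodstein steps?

3125

G_0 = 6. HB_2(6) = 2^2 + 2. Bump = 30. G_1 = 29.
G_1 = 29. HB_3(29) = 3^3 + 2. Bump = 258. G_2 = 257.
G_2 = 257. HB_4(257) = 4^4 + 1. Bump = 3126. G_3 = 3125.
G_3 = 3125. HB_5(3125) = 5^5. Bump = 46656. G_4 = 46655.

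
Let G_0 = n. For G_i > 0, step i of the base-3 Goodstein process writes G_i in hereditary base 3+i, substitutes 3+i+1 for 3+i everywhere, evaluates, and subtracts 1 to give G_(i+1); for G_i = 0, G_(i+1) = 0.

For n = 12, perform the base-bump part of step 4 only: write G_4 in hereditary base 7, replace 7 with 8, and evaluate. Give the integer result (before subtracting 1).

64

(0) 12|_3 = 3^2 + 3 ↦ 4^2 + 4|_4 = 20 ⇒ 19
(1) 19|_4 = 4^2 + 3 ↦ 5^2 + 3|_5 = 28 ⇒ 27
(2) 27|_5 = 5^2 + 2 ↦ 6^2 + 2|_6 = 38 ⇒ 37
(3) 37|_6 = 6^2 + 1 ↦ 7^2 + 1|_7 = 50 ⇒ 49
(4) 49|_7 = 7^2 ↦ 8^2|_8 = 64 ⇒ 63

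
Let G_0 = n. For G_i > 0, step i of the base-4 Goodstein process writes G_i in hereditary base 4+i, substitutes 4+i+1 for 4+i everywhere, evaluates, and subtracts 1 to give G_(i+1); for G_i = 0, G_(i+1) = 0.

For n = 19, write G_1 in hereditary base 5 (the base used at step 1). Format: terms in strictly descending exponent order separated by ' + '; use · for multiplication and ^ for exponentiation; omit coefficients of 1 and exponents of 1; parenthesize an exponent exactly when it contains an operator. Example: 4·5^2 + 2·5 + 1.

G_0 = 19. HB_4(19) = 4^2 + 3. Bump = 28. G_1 = 27.
G_1 = 27. HB_5(27) = 5^2 + 2. Bump = 38. G_2 = 37.

5^2 + 2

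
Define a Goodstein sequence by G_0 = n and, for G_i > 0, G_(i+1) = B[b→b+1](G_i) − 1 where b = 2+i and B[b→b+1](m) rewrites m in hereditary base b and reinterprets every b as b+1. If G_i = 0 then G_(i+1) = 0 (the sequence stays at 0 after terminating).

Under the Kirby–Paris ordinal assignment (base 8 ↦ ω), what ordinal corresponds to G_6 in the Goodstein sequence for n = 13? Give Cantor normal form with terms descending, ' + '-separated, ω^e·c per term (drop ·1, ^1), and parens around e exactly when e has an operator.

ω^(ω + 1) + ω^3·3 + ω^2·3 + ω·2 + 7

G_0 = 13. HB_2(13) = 2^(2 + 1) + 2^2 + 1. Bump = 109. G_1 = 108.
G_1 = 108. HB_3(108) = 3^(3 + 1) + 3^3. Bump = 1280. G_2 = 1279.
G_2 = 1279. HB_4(1279) = 4^(4 + 1) + 3·4^3 + 3·4^2 + 3·4 + 3. Bump = 16093. G_3 = 16092.
G_3 = 16092. HB_5(16092) = 5^(5 + 1) + 3·5^3 + 3·5^2 + 3·5 + 2. Bump = 280712. G_4 = 280711.
G_4 = 280711. HB_6(280711) = 6^(6 + 1) + 3·6^3 + 3·6^2 + 3·6 + 1. Bump = 5765999. G_5 = 5765998.
G_5 = 5765998. HB_7(5765998) = 7^(7 + 1) + 3·7^3 + 3·7^2 + 3·7. Bump = 134219480. G_6 = 134219479.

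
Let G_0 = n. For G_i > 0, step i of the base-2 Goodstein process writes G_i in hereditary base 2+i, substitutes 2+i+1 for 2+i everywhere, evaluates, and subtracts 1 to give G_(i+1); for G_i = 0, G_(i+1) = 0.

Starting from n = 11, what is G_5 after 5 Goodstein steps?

[0] 11 ≡ 2^(2 + 1) + 2 + 1 (base 2). Lift 3: 85. −1: 84.
[1] 84 ≡ 3^(3 + 1) + 3 (base 3). Lift 4: 1028. −1: 1027.
[2] 1027 ≡ 4^(4 + 1) + 3 (base 4). Lift 5: 15628. −1: 15627.
[3] 15627 ≡ 5^(5 + 1) + 2 (base 5). Lift 6: 279938. −1: 279937.
[4] 279937 ≡ 6^(6 + 1) + 1 (base 6). Lift 7: 5764802. −1: 5764801.
[5] 5764801 ≡ 7^(7 + 1) (base 7). Lift 8: 134217728. −1: 134217727.

5764801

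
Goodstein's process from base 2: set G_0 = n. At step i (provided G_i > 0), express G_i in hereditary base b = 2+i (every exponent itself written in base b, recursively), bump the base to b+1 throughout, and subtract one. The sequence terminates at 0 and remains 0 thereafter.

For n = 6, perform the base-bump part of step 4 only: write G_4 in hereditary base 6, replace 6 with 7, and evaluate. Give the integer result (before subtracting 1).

98040

step 0: 6 = 2^2 + 2; sub 3 for 2: 3^3 + 3; = 30; G_1 = 30−1 = 29
step 1: 29 = 3^3 + 2; sub 4 for 3: 4^4 + 2; = 258; G_2 = 258−1 = 257
step 2: 257 = 4^4 + 1; sub 5 for 4: 5^5 + 1; = 3126; G_3 = 3126−1 = 3125
step 3: 3125 = 5^5; sub 6 for 5: 6^6; = 46656; G_4 = 46656−1 = 46655
step 4: 46655 = 5·6^5 + 5·6^4 + 5·6^3 + 5·6^2 + 5·6 + 5; sub 7 for 6: 5·7^5 + 5·7^4 + 5·7^3 + 5·7^2 + 5·7 + 5; = 98040; G_5 = 98040−1 = 98039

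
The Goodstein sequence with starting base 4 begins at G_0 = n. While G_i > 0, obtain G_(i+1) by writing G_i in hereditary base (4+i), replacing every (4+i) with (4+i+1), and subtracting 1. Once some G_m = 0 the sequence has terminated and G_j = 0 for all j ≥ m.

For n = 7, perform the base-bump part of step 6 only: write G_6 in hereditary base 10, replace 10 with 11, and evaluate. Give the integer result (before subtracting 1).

5

i=0: 7 = 4 + 3 (b=4); 4→5: 5 + 3 = 8; 8−1 = 7
i=1: 7 = 5 + 2 (b=5); 5→6: 6 + 2 = 8; 8−1 = 7
i=2: 7 = 6 + 1 (b=6); 6→7: 7 + 1 = 8; 8−1 = 7
i=3: 7 = 7 (b=7); 7→8: 8 = 8; 8−1 = 7
i=4: 7 = 7 (b=8); 8→9: 7 = 7; 7−1 = 6
i=5: 6 = 6 (b=9); 9→10: 6 = 6; 6−1 = 5
i=6: 5 = 5 (b=10); 10→11: 5 = 5; 5−1 = 4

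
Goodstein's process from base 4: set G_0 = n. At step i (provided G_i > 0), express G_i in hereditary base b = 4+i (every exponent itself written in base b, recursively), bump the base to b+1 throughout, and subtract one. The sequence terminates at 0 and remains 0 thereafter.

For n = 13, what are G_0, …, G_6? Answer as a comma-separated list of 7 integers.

G_0=13  [base 4] 3·4 + 1  →[4↦5]→  3·5 + 1 = 16  −1 ⇒ G_1=15
G_1=15  [base 5] 3·5  →[5↦6]→  3·6 = 18  −1 ⇒ G_2=17
G_2=17  [base 6] 2·6 + 5  →[6↦7]→  2·7 + 5 = 19  −1 ⇒ G_3=18
G_3=18  [base 7] 2·7 + 4  →[7↦8]→  2·8 + 4 = 20  −1 ⇒ G_4=19
G_4=19  [base 8] 2·8 + 3  →[8↦9]→  2·9 + 3 = 21  −1 ⇒ G_5=20
G_5=20  [base 9] 2·9 + 2  →[9↦10]→  2·10 + 2 = 22  −1 ⇒ G_6=21

13, 15, 17, 18, 19, 20, 21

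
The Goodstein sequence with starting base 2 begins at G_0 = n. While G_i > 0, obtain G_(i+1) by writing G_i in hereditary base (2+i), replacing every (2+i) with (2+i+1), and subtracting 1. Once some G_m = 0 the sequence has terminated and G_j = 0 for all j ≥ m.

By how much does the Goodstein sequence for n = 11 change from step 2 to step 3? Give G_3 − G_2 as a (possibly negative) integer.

i=0: 11 = 2^(2 + 1) + 2 + 1 (b=2); 2→3: 3^(3 + 1) + 3 + 1 = 85; 85−1 = 84
i=1: 84 = 3^(3 + 1) + 3 (b=3); 3→4: 4^(4 + 1) + 4 = 1028; 1028−1 = 1027
i=2: 1027 = 4^(4 + 1) + 3 (b=4); 4→5: 5^(5 + 1) + 3 = 15628; 15628−1 = 15627

14600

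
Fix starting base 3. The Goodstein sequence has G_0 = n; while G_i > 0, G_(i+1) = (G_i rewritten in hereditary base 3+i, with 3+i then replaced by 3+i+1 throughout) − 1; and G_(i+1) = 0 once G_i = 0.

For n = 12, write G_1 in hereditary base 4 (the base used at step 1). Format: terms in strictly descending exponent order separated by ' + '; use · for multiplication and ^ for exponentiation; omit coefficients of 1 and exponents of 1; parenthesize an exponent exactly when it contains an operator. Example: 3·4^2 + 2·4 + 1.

4^2 + 3

[0] 12 ≡ 3^2 + 3 (base 3). Lift 4: 20. −1: 19.
[1] 19 ≡ 4^2 + 3 (base 4). Lift 5: 28. −1: 27.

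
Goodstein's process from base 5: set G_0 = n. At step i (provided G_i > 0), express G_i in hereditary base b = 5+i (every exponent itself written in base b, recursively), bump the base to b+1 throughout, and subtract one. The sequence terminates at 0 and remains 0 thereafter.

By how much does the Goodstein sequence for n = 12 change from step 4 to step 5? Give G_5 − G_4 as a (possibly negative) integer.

G_0=12  [base 5] 2·5 + 2  →[5↦6]→  2·6 + 2 = 14  −1 ⇒ G_1=13
G_1=13  [base 6] 2·6 + 1  →[6↦7]→  2·7 + 1 = 15  −1 ⇒ G_2=14
G_2=14  [base 7] 2·7  →[7↦8]→  2·8 = 16  −1 ⇒ G_3=15
G_3=15  [base 8] 8 + 7  →[8↦9]→  9 + 7 = 16  −1 ⇒ G_4=15
G_4=15  [base 9] 9 + 6  →[9↦10]→  10 + 6 = 16  −1 ⇒ G_5=15

0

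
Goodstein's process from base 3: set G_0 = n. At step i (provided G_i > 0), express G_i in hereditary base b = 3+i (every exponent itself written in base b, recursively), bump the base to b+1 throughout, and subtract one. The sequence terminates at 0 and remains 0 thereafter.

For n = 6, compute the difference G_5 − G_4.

0

base 3: 6 = 2·3; at 4: 2·4 = 8; next = 7
base 4: 7 = 4 + 3; at 5: 5 + 3 = 8; next = 7
base 5: 7 = 5 + 2; at 6: 6 + 2 = 8; next = 7
base 6: 7 = 6 + 1; at 7: 7 + 1 = 8; next = 7
base 7: 7 = 7; at 8: 8 = 8; next = 7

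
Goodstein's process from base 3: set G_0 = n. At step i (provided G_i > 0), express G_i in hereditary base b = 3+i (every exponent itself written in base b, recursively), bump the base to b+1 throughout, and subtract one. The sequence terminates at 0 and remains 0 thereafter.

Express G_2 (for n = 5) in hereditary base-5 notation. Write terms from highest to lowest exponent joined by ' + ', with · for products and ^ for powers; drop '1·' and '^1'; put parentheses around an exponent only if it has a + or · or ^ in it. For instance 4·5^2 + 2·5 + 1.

5

[0] 5 ≡ 3 + 2 (base 3). Lift 4: 6. −1: 5.
[1] 5 ≡ 4 + 1 (base 4). Lift 5: 6. −1: 5.
[2] 5 ≡ 5 (base 5). Lift 6: 6. −1: 5.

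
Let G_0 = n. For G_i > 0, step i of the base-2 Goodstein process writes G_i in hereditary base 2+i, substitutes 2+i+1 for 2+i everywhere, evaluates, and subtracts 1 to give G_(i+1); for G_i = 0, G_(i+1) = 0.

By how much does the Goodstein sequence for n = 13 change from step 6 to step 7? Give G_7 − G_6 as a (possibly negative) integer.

3352567376

step 0: 13 = 2^(2 + 1) + 2^2 + 1; sub 3 for 2: 3^(3 + 1) + 3^3 + 1; = 109; G_1 = 109−1 = 108
step 1: 108 = 3^(3 + 1) + 3^3; sub 4 for 3: 4^(4 + 1) + 4^4; = 1280; G_2 = 1280−1 = 1279
step 2: 1279 = 4^(4 + 1) + 3·4^3 + 3·4^2 + 3·4 + 3; sub 5 for 4: 5^(5 + 1) + 3·5^3 + 3·5^2 + 3·5 + 3; = 16093; G_3 = 16093−1 = 16092
step 3: 16092 = 5^(5 + 1) + 3·5^3 + 3·5^2 + 3·5 + 2; sub 6 for 5: 6^(6 + 1) + 3·6^3 + 3·6^2 + 3·6 + 2; = 280712; G_4 = 280712−1 = 280711
step 4: 280711 = 6^(6 + 1) + 3·6^3 + 3·6^2 + 3·6 + 1; sub 7 for 6: 7^(7 + 1) + 3·7^3 + 3·7^2 + 3·7 + 1; = 5765999; G_5 = 5765999−1 = 5765998
step 5: 5765998 = 7^(7 + 1) + 3·7^3 + 3·7^2 + 3·7; sub 8 for 7: 8^(8 + 1) + 3·8^3 + 3·8^2 + 3·8; = 134219480; G_6 = 134219480−1 = 134219479
step 6: 134219479 = 8^(8 + 1) + 3·8^3 + 3·8^2 + 2·8 + 7; sub 9 for 8: 9^(9 + 1) + 3·9^3 + 3·9^2 + 2·9 + 7; = 3486786856; G_7 = 3486786856−1 = 3486786855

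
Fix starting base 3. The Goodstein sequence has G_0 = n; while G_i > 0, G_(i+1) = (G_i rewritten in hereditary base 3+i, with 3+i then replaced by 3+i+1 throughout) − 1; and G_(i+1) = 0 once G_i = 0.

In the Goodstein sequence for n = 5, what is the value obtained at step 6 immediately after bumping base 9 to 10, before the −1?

2

step 0: 5 = 3 + 2; sub 4 for 3: 4 + 2; = 6; G_1 = 6−1 = 5
step 1: 5 = 4 + 1; sub 5 for 4: 5 + 1; = 6; G_2 = 6−1 = 5
step 2: 5 = 5; sub 6 for 5: 6; = 6; G_3 = 6−1 = 5
step 3: 5 = 5; sub 7 for 6: 5; = 5; G_4 = 5−1 = 4
step 4: 4 = 4; sub 8 for 7: 4; = 4; G_5 = 4−1 = 3
step 5: 3 = 3; sub 9 for 8: 3; = 3; G_6 = 3−1 = 2
step 6: 2 = 2; sub 10 for 9: 2; = 2; G_7 = 2−1 = 1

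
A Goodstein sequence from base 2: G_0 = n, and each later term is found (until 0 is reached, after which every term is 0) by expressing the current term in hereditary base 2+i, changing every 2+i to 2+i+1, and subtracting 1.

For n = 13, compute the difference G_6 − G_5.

128453481

G_0=13  [base 2] 2^(2 + 1) + 2^2 + 1  →[2↦3]→  3^(3 + 1) + 3^3 + 1 = 109  −1 ⇒ G_1=108
G_1=108  [base 3] 3^(3 + 1) + 3^3  →[3↦4]→  4^(4 + 1) + 4^4 = 1280  −1 ⇒ G_2=1279
G_2=1279  [base 4] 4^(4 + 1) + 3·4^3 + 3·4^2 + 3·4 + 3  →[4↦5]→  5^(5 + 1) + 3·5^3 + 3·5^2 + 3·5 + 3 = 16093  −1 ⇒ G_3=16092
G_3=16092  [base 5] 5^(5 + 1) + 3·5^3 + 3·5^2 + 3·5 + 2  →[5↦6]→  6^(6 + 1) + 3·6^3 + 3·6^2 + 3·6 + 2 = 280712  −1 ⇒ G_4=280711
G_4=280711  [base 6] 6^(6 + 1) + 3·6^3 + 3·6^2 + 3·6 + 1  →[6↦7]→  7^(7 + 1) + 3·7^3 + 3·7^2 + 3·7 + 1 = 5765999  −1 ⇒ G_5=5765998
G_5=5765998  [base 7] 7^(7 + 1) + 3·7^3 + 3·7^2 + 3·7  →[7↦8]→  8^(8 + 1) + 3·8^3 + 3·8^2 + 3·8 = 134219480  −1 ⇒ G_6=134219479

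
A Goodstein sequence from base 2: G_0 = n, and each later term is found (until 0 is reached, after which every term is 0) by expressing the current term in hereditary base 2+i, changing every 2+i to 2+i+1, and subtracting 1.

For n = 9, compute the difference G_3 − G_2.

8819

[0] 9 ≡ 2^(2 + 1) + 1 (base 2). Lift 3: 82. −1: 81.
[1] 81 ≡ 3^(3 + 1) (base 3). Lift 4: 1024. −1: 1023.
[2] 1023 ≡ 3·4^4 + 3·4^3 + 3·4^2 + 3·4 + 3 (base 4). Lift 5: 9843. −1: 9842.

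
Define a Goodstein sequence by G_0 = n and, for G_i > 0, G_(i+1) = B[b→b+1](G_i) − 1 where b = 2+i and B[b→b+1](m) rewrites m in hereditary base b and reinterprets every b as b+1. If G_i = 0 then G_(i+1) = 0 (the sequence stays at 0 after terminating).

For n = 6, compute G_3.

3125

[0] 6 ≡ 2^2 + 2 (base 2). Lift 3: 30. −1: 29.
[1] 29 ≡ 3^3 + 2 (base 3). Lift 4: 258. −1: 257.
[2] 257 ≡ 4^4 + 1 (base 4). Lift 5: 3126. −1: 3125.
[3] 3125 ≡ 5^5 (base 5). Lift 6: 46656. −1: 46655.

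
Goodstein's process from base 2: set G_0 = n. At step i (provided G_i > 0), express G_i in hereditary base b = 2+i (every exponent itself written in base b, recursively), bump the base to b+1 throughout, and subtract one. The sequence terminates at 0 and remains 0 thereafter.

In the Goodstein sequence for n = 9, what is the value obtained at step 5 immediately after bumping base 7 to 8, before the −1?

50333400

(0) 9|_2 = 2^(2 + 1) + 1 ↦ 3^(3 + 1) + 1|_3 = 82 ⇒ 81
(1) 81|_3 = 3^(3 + 1) ↦ 4^(4 + 1)|_4 = 1024 ⇒ 1023
(2) 1023|_4 = 3·4^4 + 3·4^3 + 3·4^2 + 3·4 + 3 ↦ 3·5^5 + 3·5^3 + 3·5^2 + 3·5 + 3|_5 = 9843 ⇒ 9842
(3) 9842|_5 = 3·5^5 + 3·5^3 + 3·5^2 + 3·5 + 2 ↦ 3·6^6 + 3·6^3 + 3·6^2 + 3·6 + 2|_6 = 140744 ⇒ 140743
(4) 140743|_6 = 3·6^6 + 3·6^3 + 3·6^2 + 3·6 + 1 ↦ 3·7^7 + 3·7^3 + 3·7^2 + 3·7 + 1|_7 = 2471827 ⇒ 2471826
(5) 2471826|_7 = 3·7^7 + 3·7^3 + 3·7^2 + 3·7 ↦ 3·8^8 + 3·8^3 + 3·8^2 + 3·8|_8 = 50333400 ⇒ 50333399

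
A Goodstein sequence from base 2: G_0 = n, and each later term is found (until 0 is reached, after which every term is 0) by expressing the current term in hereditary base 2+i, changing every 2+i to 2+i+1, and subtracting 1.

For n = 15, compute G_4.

326593

15 —HB2→ 2^(2 + 1) + 2^2 + 2 + 1 —bump→ 3^(3 + 1) + 3^3 + 3 + 1 = 112 —(−1)→ 111
111 —HB3→ 3^(3 + 1) + 3^3 + 3 —bump→ 4^(4 + 1) + 4^4 + 4 = 1284 —(−1)→ 1283
1283 —HB4→ 4^(4 + 1) + 4^4 + 3 —bump→ 5^(5 + 1) + 5^5 + 3 = 18753 —(−1)→ 18752
18752 —HB5→ 5^(5 + 1) + 5^5 + 2 —bump→ 6^(6 + 1) + 6^6 + 2 = 326594 —(−1)→ 326593
326593 —HB6→ 6^(6 + 1) + 6^6 + 1 —bump→ 7^(7 + 1) + 7^7 + 1 = 6588345 —(−1)→ 6588344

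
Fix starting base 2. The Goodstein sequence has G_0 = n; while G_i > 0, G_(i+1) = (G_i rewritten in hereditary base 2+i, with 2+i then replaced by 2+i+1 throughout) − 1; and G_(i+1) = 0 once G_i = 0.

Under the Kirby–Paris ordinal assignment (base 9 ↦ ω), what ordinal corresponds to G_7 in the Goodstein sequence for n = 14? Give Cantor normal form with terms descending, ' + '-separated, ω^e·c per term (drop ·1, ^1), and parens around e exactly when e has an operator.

G_0=14  [base 2] 2^(2 + 1) + 2^2 + 2  →[2↦3]→  3^(3 + 1) + 3^3 + 3 = 111  −1 ⇒ G_1=110
G_1=110  [base 3] 3^(3 + 1) + 3^3 + 2  →[3↦4]→  4^(4 + 1) + 4^4 + 2 = 1282  −1 ⇒ G_2=1281
G_2=1281  [base 4] 4^(4 + 1) + 4^4 + 1  →[4↦5]→  5^(5 + 1) + 5^5 + 1 = 18751  −1 ⇒ G_3=18750
G_3=18750  [base 5] 5^(5 + 1) + 5^5  →[5↦6]→  6^(6 + 1) + 6^6 = 326592  −1 ⇒ G_4=326591
G_4=326591  [base 6] 6^(6 + 1) + 5·6^5 + 5·6^4 + 5·6^3 + 5·6^2 + 5·6 + 5  →[6↦7]→  7^(7 + 1) + 5·7^5 + 5·7^4 + 5·7^3 + 5·7^2 + 5·7 + 5 = 5862841  −1 ⇒ G_5=5862840
G_5=5862840  [base 7] 7^(7 + 1) + 5·7^5 + 5·7^4 + 5·7^3 + 5·7^2 + 5·7 + 4  →[7↦8]→  8^(8 + 1) + 5·8^5 + 5·8^4 + 5·8^3 + 5·8^2 + 5·8 + 4 = 134404972  −1 ⇒ G_6=134404971
G_6=134404971  [base 8] 8^(8 + 1) + 5·8^5 + 5·8^4 + 5·8^3 + 5·8^2 + 5·8 + 3  →[8↦9]→  9^(9 + 1) + 5·9^5 + 5·9^4 + 5·9^3 + 5·9^2 + 5·9 + 3 = 3487116549  −1 ⇒ G_7=3487116548

ω^(ω + 1) + ω^5·5 + ω^4·5 + ω^3·5 + ω^2·5 + ω·5 + 2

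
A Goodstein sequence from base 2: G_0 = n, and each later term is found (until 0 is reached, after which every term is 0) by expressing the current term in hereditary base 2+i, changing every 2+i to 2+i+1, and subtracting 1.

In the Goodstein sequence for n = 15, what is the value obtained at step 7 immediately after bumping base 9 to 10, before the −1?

G_0=15  [base 2] 2^(2 + 1) + 2^2 + 2 + 1  →[2↦3]→  3^(3 + 1) + 3^3 + 3 + 1 = 112  −1 ⇒ G_1=111
G_1=111  [base 3] 3^(3 + 1) + 3^3 + 3  →[3↦4]→  4^(4 + 1) + 4^4 + 4 = 1284  −1 ⇒ G_2=1283
G_2=1283  [base 4] 4^(4 + 1) + 4^4 + 3  →[4↦5]→  5^(5 + 1) + 5^5 + 3 = 18753  −1 ⇒ G_3=18752
G_3=18752  [base 5] 5^(5 + 1) + 5^5 + 2  →[5↦6]→  6^(6 + 1) + 6^6 + 2 = 326594  −1 ⇒ G_4=326593
G_4=326593  [base 6] 6^(6 + 1) + 6^6 + 1  →[6↦7]→  7^(7 + 1) + 7^7 + 1 = 6588345  −1 ⇒ G_5=6588344
G_5=6588344  [base 7] 7^(7 + 1) + 7^7  →[7↦8]→  8^(8 + 1) + 8^8 = 150994944  −1 ⇒ G_6=150994943
G_6=150994943  [base 8] 8^(8 + 1) + 7·8^7 + 7·8^6 + 7·8^5 + 7·8^4 + 7·8^3 + 7·8^2 + 7·8 + 7  →[8↦9]→  9^(9 + 1) + 7·9^7 + 7·9^6 + 7·9^5 + 7·9^4 + 7·9^3 + 7·9^2 + 7·9 + 7 = 3524450281  −1 ⇒ G_7=3524450280
G_7=3524450280  [base 9] 9^(9 + 1) + 7·9^7 + 7·9^6 + 7·9^5 + 7·9^4 + 7·9^3 + 7·9^2 + 7·9 + 6  →[9↦10]→  10^(10 + 1) + 7·10^7 + 7·10^6 + 7·10^5 + 7·10^4 + 7·10^3 + 7·10^2 + 7·10 + 6 = 100077777776  −1 ⇒ G_8=100077777775

100077777776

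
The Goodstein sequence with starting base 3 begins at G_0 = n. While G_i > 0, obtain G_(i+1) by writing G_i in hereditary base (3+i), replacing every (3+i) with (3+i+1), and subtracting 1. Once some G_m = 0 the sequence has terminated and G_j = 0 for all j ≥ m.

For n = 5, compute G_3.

base 3: 5 = 3 + 2; at 4: 4 + 2 = 6; next = 5
base 4: 5 = 4 + 1; at 5: 5 + 1 = 6; next = 5
base 5: 5 = 5; at 6: 6 = 6; next = 5
base 6: 5 = 5; at 7: 5 = 5; next = 4

5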